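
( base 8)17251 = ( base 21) HGG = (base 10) 7849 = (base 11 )5996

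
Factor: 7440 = 2^4 * 3^1*5^1*31^1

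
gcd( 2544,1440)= 48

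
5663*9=50967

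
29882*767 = 22919494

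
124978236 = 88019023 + 36959213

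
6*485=2910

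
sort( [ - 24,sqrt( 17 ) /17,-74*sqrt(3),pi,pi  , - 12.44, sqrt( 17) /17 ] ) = [ - 74*sqrt(3 ), - 24,  -  12.44,sqrt( 17)/17,sqrt(17 ) /17,pi,pi] 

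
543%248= 47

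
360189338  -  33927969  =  326261369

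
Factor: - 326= -2^1 * 163^1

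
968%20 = 8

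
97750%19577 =19442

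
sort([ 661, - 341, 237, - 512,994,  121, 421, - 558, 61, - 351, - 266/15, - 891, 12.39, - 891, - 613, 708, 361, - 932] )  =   [ - 932, - 891,-891, - 613, - 558, - 512,- 351, - 341, - 266/15,12.39,61,121, 237,361, 421, 661, 708, 994 ] 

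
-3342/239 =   -  3342/239=- 13.98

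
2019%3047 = 2019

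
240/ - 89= -240/89 = - 2.70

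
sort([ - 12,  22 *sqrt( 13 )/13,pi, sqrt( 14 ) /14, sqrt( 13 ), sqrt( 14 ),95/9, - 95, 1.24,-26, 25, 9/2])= [ - 95, - 26 , - 12, sqrt( 14 ) /14,1.24, pi, sqrt( 13 ),sqrt( 14), 9/2, 22*sqrt(13)/13,95/9,  25 ] 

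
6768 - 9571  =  -2803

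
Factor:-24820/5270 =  -146/31 = - 2^1*31^(  -  1)* 73^1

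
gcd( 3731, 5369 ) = 91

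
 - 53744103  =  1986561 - 55730664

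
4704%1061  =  460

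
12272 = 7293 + 4979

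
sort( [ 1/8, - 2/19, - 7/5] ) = [-7/5, - 2/19, 1/8] 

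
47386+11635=59021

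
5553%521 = 343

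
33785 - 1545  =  32240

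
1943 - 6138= - 4195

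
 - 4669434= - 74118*63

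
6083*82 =498806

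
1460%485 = 5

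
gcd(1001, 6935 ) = 1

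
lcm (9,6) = 18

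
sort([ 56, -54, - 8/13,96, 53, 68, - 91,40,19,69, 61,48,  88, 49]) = [ -91,  -  54, -8/13,19,40,48 , 49,53, 56, 61,  68,69,88,96]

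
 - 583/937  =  -583/937 = - 0.62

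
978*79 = 77262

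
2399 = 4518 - 2119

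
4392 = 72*61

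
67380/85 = 792+12/17= 792.71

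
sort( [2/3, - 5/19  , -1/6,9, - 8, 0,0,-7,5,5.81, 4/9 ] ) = [ - 8, - 7, - 5/19, - 1/6,  0 , 0, 4/9, 2/3, 5,  5.81, 9]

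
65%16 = 1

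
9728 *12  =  116736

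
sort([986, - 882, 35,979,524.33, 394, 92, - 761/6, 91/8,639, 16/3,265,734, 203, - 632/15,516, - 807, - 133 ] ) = [ - 882,  -  807, - 133, - 761/6, - 632/15, 16/3,91/8, 35,92,  203,265 , 394 , 516, 524.33,  639, 734, 979 , 986 ]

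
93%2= 1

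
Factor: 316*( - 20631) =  - 2^2*3^1 * 13^1*23^2 * 79^1 = - 6519396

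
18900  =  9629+9271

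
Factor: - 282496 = -2^7*2207^1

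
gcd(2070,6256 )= 46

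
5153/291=17+206/291 = 17.71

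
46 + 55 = 101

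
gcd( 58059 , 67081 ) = 1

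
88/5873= 88/5873 = 0.01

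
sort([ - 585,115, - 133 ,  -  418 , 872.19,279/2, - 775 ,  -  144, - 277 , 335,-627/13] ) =[ -775 ,  -  585,  -  418, - 277 , - 144,  -  133,- 627/13, 115,279/2,335, 872.19] 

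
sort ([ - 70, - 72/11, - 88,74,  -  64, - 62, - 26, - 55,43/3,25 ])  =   [ - 88, -70,-64, - 62,-55, - 26,  -  72/11,43/3, 25,74 ]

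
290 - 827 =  - 537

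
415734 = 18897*22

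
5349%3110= 2239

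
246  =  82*3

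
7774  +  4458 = 12232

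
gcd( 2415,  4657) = 1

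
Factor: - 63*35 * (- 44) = 97020 = 2^2*3^2*5^1*7^2 * 11^1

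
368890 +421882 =790772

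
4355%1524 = 1307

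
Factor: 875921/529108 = 2^( - 2 )* 17^( - 1)*31^ ( - 1 ) * 251^( - 1 )* 383^1 * 2287^1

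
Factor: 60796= 2^2*15199^1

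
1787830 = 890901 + 896929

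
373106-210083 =163023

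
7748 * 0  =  0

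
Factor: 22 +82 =2^3*13^1= 104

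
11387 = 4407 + 6980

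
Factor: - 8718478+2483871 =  - 149^1*41843^1  =  - 6234607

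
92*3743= 344356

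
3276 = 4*819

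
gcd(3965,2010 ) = 5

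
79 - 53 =26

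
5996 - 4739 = 1257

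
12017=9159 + 2858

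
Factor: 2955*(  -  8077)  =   - 23867535 = - 3^1*5^1*41^1*197^2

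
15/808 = 15/808 = 0.02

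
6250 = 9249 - 2999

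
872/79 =872/79 = 11.04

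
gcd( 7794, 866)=866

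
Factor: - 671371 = - 509^1 * 1319^1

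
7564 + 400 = 7964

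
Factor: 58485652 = 2^2 * 1229^1 * 11897^1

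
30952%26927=4025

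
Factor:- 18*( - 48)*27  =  2^5*3^6  =  23328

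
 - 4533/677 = -7 + 206/677=-6.70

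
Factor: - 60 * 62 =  - 3720 =-  2^3*3^1*5^1*31^1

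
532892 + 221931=754823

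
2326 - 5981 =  - 3655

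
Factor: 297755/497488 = 2^( - 4)*5^1*59^( - 1 ) * 113^1= 565/944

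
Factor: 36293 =36293^1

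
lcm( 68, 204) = 204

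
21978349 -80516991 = -58538642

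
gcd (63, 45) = 9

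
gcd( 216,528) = 24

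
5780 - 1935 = 3845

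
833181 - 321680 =511501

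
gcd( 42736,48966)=2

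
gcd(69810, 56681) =1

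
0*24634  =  0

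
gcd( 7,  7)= 7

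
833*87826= 73159058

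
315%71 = 31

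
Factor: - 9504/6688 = - 3^3*19^ ( - 1) = - 27/19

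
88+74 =162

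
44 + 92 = 136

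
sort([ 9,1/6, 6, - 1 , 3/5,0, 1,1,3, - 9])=[ - 9,-1  ,  0,1/6,3/5,1,1,3,6, 9 ]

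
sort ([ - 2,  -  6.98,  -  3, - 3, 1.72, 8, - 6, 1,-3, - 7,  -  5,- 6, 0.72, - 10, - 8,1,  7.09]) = [ - 10, - 8, - 7, - 6.98, - 6,  -  6, -5, - 3, - 3, - 3 , - 2, 0.72,1,  1,1.72 , 7.09,8]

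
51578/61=845 + 33/61=845.54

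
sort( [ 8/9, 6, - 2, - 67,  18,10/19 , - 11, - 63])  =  [ - 67, - 63, - 11 , - 2,10/19, 8/9 , 6, 18 ] 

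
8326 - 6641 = 1685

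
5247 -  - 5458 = 10705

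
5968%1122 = 358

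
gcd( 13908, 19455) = 3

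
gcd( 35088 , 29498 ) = 86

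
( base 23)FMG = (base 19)1482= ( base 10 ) 8457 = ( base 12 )4a89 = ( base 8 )20411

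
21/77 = 3/11 = 0.27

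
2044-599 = 1445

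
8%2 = 0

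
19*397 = 7543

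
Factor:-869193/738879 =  -289731/246293 = - 3^1*13^1 * 17^1*19^1 * 23^1*163^( - 1)*1511^ (- 1 ) 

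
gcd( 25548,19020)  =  12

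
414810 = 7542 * 55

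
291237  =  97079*3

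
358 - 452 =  - 94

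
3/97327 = 3/97327  =  0.00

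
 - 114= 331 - 445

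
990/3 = 330 = 330.00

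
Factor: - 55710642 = - 2^1*3^1*13^1*79^1 * 9041^1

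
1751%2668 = 1751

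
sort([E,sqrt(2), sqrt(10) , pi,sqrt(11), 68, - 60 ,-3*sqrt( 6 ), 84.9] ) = [ - 60, - 3*sqrt(6),sqrt (2 ),E,pi,sqrt( 10 ), sqrt( 11),68, 84.9]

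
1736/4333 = 248/619 = 0.40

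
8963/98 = 8963/98 = 91.46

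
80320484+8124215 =88444699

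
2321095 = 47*49385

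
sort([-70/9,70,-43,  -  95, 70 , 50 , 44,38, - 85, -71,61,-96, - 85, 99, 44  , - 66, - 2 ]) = [-96, - 95, - 85, - 85, -71 , - 66, - 43,-70/9,-2,38,44,44,50,61 , 70,70, 99 ]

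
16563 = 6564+9999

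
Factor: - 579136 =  - 2^6*9049^1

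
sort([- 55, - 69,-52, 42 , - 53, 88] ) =[-69, - 55,-53,-52,  42,88 ] 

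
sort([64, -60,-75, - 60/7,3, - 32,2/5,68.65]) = [ - 75, - 60, - 32, - 60/7,2/5,3,64,68.65]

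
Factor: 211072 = 2^7*17^1*97^1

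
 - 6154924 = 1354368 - 7509292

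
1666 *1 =1666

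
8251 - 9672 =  - 1421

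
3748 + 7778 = 11526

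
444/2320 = 111/580 =0.19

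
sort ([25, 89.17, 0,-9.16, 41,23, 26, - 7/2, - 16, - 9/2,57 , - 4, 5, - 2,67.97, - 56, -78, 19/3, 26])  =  [ - 78,-56 ,-16,-9.16, - 9/2, - 4, - 7/2,-2,0, 5,19/3,23, 25,26, 26 , 41,57,67.97, 89.17] 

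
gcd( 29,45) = 1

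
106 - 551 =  -445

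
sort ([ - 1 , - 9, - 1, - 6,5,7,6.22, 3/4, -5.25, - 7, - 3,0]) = [-9 ,  -  7, - 6, - 5.25, - 3, - 1, - 1,0, 3/4,5,6.22,7 ] 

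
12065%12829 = 12065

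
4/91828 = 1/22957 = 0.00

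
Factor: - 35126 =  - 2^1*7^1*13^1*193^1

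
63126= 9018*7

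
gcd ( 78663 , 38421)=3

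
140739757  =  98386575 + 42353182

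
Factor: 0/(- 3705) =0^1 = 0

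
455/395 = 91/79 = 1.15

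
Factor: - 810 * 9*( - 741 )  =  2^1*3^7*5^1*13^1*19^1 = 5401890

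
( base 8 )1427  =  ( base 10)791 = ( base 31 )PG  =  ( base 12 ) 55B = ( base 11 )65A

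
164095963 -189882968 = -25787005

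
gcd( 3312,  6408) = 72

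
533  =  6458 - 5925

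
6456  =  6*1076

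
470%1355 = 470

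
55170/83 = 664 + 58/83 = 664.70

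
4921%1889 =1143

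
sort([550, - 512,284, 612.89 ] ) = [ - 512,284,  550,612.89]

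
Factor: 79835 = 5^1*7^1 * 2281^1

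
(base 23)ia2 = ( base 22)k38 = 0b10011000011010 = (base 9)14337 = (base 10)9754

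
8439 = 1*8439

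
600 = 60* 10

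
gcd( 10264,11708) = 4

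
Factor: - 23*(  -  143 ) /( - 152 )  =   -3289/152 = -2^(  -  3 ) * 11^1* 13^1 * 19^( - 1)*23^1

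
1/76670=1/76670= 0.00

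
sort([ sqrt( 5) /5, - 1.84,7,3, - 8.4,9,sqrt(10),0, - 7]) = [ - 8.4, -7 , - 1.84,0,sqrt (5 )/5, 3,sqrt( 10),7 , 9]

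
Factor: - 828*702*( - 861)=2^3*3^6* 7^1*13^1*23^1*41^1=500461416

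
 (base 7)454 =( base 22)af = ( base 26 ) 91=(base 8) 353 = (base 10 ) 235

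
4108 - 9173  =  -5065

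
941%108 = 77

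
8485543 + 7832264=16317807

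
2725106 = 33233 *82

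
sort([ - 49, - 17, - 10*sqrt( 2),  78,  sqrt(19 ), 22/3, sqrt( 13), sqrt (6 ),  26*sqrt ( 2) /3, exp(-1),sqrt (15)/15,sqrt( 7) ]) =[ - 49, - 17, - 10*sqrt(2),  sqrt (15 )/15, exp( - 1), sqrt(6), sqrt(7 ),sqrt ( 13), sqrt (19),  22/3, 26*sqrt( 2)/3, 78 ]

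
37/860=37/860 = 0.04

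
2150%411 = 95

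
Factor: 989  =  23^1*43^1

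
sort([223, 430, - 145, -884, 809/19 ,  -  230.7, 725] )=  [ - 884 ,  -  230.7 , - 145 , 809/19, 223 , 430, 725 ]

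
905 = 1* 905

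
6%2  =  0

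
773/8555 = 773/8555 = 0.09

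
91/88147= 91/88147  =  0.00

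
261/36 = 7 + 1/4 = 7.25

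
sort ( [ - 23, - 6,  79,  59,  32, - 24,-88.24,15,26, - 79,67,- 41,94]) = [-88.24, - 79, -41, - 24, - 23, - 6 , 15,26,  32,59,67, 79,94 ]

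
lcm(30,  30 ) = 30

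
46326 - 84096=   -  37770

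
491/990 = 491/990=0.50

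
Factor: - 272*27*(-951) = 6984144 = 2^4* 3^4*17^1*317^1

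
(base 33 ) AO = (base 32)b2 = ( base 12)256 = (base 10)354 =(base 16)162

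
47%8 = 7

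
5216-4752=464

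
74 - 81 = - 7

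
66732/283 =235+227/283 = 235.80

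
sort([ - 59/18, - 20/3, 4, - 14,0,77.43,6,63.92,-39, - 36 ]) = [-39,- 36,-14,-20/3, - 59/18, 0,4, 6,63.92,77.43 ] 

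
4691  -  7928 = - 3237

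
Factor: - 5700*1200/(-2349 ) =2^6 *3^( - 2)*5^4*19^1*29^( -1 ) =760000/261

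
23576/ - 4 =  - 5894/1 = - 5894.00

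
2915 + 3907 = 6822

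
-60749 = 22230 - 82979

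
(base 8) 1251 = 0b1010101001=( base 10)681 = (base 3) 221020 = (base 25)126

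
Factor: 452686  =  2^1*13^1*23^1*757^1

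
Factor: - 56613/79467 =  - 18871/26489=- 113^1*167^1 * 26489^( - 1)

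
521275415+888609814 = 1409885229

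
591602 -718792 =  - 127190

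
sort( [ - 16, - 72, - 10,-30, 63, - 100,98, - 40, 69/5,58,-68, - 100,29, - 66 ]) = [ -100, - 100, - 72,-68,-66, - 40, - 30,  -  16,-10, 69/5  ,  29,58, 63, 98]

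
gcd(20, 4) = 4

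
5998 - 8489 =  - 2491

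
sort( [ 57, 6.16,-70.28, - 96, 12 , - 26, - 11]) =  [ - 96, - 70.28, - 26, - 11, 6.16, 12, 57 ] 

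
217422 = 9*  24158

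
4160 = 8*520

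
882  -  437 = 445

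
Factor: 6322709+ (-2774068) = 47^1*75503^1 =3548641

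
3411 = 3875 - 464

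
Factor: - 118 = -2^1*59^1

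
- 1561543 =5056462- 6618005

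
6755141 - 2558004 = 4197137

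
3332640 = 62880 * 53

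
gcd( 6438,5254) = 74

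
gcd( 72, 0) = 72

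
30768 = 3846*8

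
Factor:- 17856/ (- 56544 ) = 2^1*3^1*19^ ( - 1 )=   6/19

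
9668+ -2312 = 7356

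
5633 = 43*131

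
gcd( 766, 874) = 2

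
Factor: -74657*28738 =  - 2^1*11^2*617^1*14369^1 =-  2145492866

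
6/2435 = 6/2435 = 0.00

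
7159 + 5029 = 12188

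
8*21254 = 170032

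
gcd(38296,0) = 38296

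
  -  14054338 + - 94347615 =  - 108401953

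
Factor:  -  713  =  -23^1*31^1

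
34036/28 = 8509/7 = 1215.57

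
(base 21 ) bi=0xF9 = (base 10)249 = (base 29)8h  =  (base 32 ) 7P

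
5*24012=120060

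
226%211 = 15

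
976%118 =32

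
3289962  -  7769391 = - 4479429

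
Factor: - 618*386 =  - 238548 =- 2^2* 3^1*103^1 * 193^1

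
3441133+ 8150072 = 11591205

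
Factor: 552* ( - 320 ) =  -  176640 = -  2^9*3^1*5^1*23^1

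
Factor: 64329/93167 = 3^1*41^1  *151^( - 1)*523^1 * 617^( - 1)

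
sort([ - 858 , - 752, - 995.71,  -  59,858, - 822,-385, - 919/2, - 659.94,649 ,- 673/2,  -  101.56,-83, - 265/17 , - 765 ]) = [ - 995.71, - 858, - 822, - 765 , - 752, - 659.94, - 919/2,  -  385,-673/2, - 101.56, - 83,  -  59, -265/17,  649 , 858 ]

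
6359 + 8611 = 14970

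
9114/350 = 26 +1/25 = 26.04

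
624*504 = 314496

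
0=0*75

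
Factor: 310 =2^1*5^1*31^1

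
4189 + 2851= 7040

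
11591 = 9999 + 1592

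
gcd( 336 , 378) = 42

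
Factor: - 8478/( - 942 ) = 3^2 = 9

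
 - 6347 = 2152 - 8499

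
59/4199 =59/4199 = 0.01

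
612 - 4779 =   -  4167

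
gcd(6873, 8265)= 87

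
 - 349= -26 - 323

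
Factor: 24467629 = 73^1*335173^1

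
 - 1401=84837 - 86238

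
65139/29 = 2246 + 5/29 = 2246.17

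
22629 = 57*397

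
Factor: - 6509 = -23^1*283^1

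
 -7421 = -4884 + - 2537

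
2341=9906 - 7565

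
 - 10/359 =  - 1+349/359 = - 0.03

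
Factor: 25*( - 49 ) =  - 1225 = - 5^2*7^2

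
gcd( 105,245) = 35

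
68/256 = 17/64  =  0.27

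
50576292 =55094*918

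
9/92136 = 3/30712 = 0.00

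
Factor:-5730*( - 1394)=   2^2*3^1*5^1*17^1  *  41^1*191^1= 7987620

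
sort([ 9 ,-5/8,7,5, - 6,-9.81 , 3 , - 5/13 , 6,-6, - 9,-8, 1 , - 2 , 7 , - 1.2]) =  [  -  9.81,-9,-8, - 6, -6,-2, - 1.2,-5/8, - 5/13,1, 3 , 5, 6,  7,7,  9 ]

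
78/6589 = 78/6589 = 0.01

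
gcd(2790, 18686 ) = 2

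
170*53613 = 9114210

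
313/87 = 3 + 52/87 = 3.60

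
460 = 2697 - 2237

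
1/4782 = 1/4782 = 0.00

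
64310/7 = 64310/7 = 9187.14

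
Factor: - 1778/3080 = -127/220= - 2^( - 2 )*5^( - 1)*11^( - 1 )*127^1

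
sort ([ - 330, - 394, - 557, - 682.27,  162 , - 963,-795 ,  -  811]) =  [ - 963, - 811, - 795,-682.27, - 557,-394 , - 330,162 ]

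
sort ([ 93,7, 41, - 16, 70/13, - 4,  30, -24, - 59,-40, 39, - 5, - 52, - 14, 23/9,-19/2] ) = [ - 59,-52, - 40, - 24, - 16 , - 14, - 19/2, - 5, - 4,23/9, 70/13  ,  7, 30, 39, 41, 93 ]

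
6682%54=40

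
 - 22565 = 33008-55573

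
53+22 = 75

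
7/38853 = 7/38853 = 0.00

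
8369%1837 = 1021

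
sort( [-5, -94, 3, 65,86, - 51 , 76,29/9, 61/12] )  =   [  -  94,- 51,-5, 3, 29/9,61/12, 65,76 , 86] 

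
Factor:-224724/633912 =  -2^( -1)*307^1 * 433^( -1)  =  -307/866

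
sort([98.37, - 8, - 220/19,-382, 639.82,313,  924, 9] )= [ - 382, - 220/19 , - 8, 9, 98.37,313 , 639.82, 924]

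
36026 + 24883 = 60909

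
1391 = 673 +718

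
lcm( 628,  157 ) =628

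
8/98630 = 4/49315 = 0.00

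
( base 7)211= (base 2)1101010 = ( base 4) 1222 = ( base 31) 3d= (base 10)106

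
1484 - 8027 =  - 6543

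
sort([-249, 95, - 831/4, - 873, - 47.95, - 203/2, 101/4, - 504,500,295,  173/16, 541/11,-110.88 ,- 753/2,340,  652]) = [- 873,-504, - 753/2,-249 , - 831/4, - 110.88,-203/2 ,-47.95 , 173/16, 101/4, 541/11, 95,295, 340,500 , 652 ] 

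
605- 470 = 135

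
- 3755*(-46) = 172730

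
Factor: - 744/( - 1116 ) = 2^1*3^( - 1) = 2/3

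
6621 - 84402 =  - 77781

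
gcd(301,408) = 1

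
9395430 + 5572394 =14967824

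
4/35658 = 2/17829 = 0.00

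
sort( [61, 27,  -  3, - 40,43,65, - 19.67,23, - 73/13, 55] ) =[ - 40 , - 19.67,-73/13, - 3,  23, 27,43 , 55,61, 65 ] 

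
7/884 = 7/884 =0.01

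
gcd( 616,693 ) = 77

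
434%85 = 9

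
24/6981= 8/2327 = 0.00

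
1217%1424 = 1217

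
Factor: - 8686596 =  - 2^2 * 3^1*163^1*4441^1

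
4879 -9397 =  - 4518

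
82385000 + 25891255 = 108276255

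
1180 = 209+971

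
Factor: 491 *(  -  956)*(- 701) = 2^2*239^1*491^1 * 701^1 = 329046596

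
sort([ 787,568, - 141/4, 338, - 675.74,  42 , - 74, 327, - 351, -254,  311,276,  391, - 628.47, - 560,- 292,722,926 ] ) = [ - 675.74,  -  628.47, - 560, - 351, - 292, - 254, - 74, - 141/4,42,276, 311,327, 338, 391,568,722,787,  926 ]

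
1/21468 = 1/21468 = 0.00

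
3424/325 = 10 + 174/325 = 10.54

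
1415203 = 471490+943713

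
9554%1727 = 919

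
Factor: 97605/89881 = 3^4*5^1*11^( - 1)*241^1*8171^( - 1)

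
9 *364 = 3276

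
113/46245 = 113/46245 =0.00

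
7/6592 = 7/6592 = 0.00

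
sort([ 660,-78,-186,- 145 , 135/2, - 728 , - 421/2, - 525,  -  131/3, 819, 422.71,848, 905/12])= [ - 728, - 525, - 421/2,-186,-145, -78 , - 131/3, 135/2,905/12, 422.71,660,  819, 848]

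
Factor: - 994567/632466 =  - 2^ ( -1)*3^ (  -  2 )*7^1*41^( - 1)*47^1*857^( - 1 ) * 3023^1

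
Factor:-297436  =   - 2^2*23^1*53^1*61^1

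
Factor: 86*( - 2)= - 2^2*43^1 = - 172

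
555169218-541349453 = 13819765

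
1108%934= 174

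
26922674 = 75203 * 358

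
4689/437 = 10 + 319/437 = 10.73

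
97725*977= 95477325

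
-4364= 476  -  4840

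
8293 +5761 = 14054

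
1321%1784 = 1321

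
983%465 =53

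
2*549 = 1098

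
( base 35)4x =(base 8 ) 255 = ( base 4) 2231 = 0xad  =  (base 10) 173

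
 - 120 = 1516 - 1636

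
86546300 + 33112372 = 119658672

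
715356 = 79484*9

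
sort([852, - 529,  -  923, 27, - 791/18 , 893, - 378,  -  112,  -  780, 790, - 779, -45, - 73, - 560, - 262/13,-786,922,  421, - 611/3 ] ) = [-923, - 786,-780, - 779, - 560, - 529 , - 378, - 611/3, - 112, - 73, - 45, - 791/18, - 262/13, 27, 421, 790, 852, 893, 922] 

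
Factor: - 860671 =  - 7^1 * 122953^1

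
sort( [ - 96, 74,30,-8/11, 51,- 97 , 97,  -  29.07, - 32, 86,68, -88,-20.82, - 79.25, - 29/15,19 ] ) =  [-97,-96 , - 88,-79.25,-32, - 29.07,  -  20.82, - 29/15,-8/11, 19,30  ,  51,68, 74, 86,97]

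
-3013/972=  - 4+875/972 = -3.10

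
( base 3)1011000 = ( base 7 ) 2304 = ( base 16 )345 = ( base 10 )837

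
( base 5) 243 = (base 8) 111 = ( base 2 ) 1001001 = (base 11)67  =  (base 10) 73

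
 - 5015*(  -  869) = 4358035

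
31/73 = 31/73  =  0.42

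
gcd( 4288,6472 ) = 8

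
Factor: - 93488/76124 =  - 23372/19031 = -2^2 * 5843^1*19031^( - 1 )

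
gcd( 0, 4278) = 4278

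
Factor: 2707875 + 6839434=2887^1*3307^1 = 9547309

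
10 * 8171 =81710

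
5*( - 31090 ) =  - 155450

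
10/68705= 2/13741 = 0.00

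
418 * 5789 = 2419802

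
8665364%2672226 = 648686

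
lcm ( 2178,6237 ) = 137214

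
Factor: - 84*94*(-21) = 165816 = 2^3*3^2*7^2*47^1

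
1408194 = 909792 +498402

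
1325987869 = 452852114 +873135755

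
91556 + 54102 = 145658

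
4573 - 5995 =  - 1422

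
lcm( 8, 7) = 56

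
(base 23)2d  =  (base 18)35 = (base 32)1R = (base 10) 59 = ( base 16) 3b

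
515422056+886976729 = 1402398785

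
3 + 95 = 98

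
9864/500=2466/125 = 19.73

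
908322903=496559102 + 411763801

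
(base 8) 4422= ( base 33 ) 24c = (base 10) 2322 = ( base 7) 6525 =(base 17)80A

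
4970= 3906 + 1064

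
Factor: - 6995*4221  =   - 3^2*5^1 * 7^1 * 67^1*1399^1  =  - 29525895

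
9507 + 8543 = 18050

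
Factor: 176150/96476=325/178  =  2^(  -  1) * 5^2*13^1 * 89^( - 1 ) 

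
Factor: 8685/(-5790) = -2^( - 1 )*3^1 = -  3/2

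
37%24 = 13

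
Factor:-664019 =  - 664019^1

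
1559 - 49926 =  - 48367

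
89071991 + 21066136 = 110138127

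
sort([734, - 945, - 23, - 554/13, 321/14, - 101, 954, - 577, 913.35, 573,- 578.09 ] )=[ - 945, - 578.09,  -  577, - 101, - 554/13 , - 23,321/14,573,734, 913.35, 954 ]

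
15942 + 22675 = 38617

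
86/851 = 86/851= 0.10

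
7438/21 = 354 + 4/21 = 354.19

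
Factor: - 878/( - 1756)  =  2^(  -  1 ) = 1/2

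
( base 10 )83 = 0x53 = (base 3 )10002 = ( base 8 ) 123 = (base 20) 43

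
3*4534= 13602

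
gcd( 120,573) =3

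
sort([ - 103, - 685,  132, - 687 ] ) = [ - 687, - 685,-103,132 ]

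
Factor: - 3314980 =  - 2^2*5^1*165749^1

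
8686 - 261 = 8425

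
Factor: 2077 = 31^1*67^1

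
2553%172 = 145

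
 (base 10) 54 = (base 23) 28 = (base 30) 1o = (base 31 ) 1N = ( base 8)66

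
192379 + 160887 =353266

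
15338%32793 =15338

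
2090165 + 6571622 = 8661787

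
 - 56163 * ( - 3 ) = 168489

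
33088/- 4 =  - 8272 + 0/1 = -8272.00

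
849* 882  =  748818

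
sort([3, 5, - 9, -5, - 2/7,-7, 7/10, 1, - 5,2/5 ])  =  [-9, - 7, - 5,- 5 , - 2/7, 2/5 , 7/10,1,3 , 5] 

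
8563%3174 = 2215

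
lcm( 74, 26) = 962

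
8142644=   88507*92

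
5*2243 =11215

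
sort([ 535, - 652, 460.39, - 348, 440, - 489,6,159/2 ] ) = [ - 652, - 489 , - 348, 6, 159/2, 440, 460.39 , 535]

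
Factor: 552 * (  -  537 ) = -296424 = -2^3 * 3^2*23^1*179^1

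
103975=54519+49456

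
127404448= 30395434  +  97009014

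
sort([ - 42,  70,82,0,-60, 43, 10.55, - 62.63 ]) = [ -62.63, - 60,  -  42, 0,10.55,43,70,82] 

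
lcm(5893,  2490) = 176790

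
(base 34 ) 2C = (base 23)3b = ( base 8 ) 120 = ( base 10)80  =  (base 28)2O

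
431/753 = 431/753 =0.57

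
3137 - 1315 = 1822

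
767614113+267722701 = 1035336814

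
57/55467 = 19/18489 =0.00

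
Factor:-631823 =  - 29^1 *21787^1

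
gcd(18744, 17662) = 2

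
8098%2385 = 943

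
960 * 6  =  5760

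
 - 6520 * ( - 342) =2229840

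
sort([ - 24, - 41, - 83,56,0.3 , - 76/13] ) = [ - 83, - 41, - 24, - 76/13,0.3,56] 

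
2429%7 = 0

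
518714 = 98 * 5293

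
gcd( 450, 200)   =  50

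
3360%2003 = 1357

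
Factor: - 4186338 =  - 2^1*3^1*13^1 *191^1*281^1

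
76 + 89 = 165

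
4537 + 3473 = 8010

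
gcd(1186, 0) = 1186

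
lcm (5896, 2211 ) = 17688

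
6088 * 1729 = 10526152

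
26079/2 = 26079/2=13039.50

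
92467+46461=138928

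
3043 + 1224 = 4267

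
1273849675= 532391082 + 741458593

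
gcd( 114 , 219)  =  3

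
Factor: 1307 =1307^1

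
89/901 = 89/901= 0.10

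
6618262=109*60718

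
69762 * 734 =51205308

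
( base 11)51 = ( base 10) 56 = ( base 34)1M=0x38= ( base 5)211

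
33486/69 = 11162/23 = 485.30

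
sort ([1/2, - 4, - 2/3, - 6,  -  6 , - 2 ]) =[ - 6 , - 6, - 4, - 2 , - 2/3, 1/2] 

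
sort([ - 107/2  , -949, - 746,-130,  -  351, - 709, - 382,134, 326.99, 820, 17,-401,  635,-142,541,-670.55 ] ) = [ - 949,-746, - 709,-670.55, - 401 ,-382,-351, - 142,-130,-107/2,17 , 134,326.99, 541, 635, 820 ]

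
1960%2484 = 1960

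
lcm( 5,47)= 235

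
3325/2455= 1 + 174/491 = 1.35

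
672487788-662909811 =9577977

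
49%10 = 9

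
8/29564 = 2/7391 = 0.00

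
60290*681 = 41057490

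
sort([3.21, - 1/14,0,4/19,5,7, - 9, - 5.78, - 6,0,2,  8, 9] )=[ - 9,  -  6, - 5.78,-1/14, 0, 0 , 4/19, 2, 3.21, 5,7 , 8, 9] 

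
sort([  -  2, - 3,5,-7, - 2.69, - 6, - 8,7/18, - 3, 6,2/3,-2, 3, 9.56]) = [ - 8,  -  7,  -  6, - 3, - 3,-2.69,  -  2,-2,7/18,2/3,3,  5,6,9.56 ]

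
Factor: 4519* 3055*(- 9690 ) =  - 2^1*3^1*5^2*13^1*17^1*19^1*47^1*4519^1=- 133775731050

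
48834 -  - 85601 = 134435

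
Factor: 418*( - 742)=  - 2^2*7^1*11^1*19^1*53^1  =  - 310156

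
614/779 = 614/779 = 0.79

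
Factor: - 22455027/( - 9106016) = 2^ ( - 5 )*3^2*7^1*17^( - 1 )*19^( - 1 )*101^1*881^( - 1)*3529^1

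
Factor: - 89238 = - 2^1*3^1*107^1  *  139^1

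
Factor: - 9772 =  - 2^2*7^1*349^1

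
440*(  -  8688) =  - 3822720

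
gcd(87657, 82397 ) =1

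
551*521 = 287071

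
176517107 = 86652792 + 89864315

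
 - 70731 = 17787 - 88518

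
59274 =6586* 9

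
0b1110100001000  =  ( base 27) A57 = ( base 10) 7432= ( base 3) 101012021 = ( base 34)6EK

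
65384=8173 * 8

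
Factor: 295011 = 3^2 * 32779^1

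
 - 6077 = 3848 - 9925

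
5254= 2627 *2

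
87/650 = 87/650 = 0.13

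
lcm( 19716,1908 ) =59148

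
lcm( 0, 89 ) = 0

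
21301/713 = 29 + 624/713 = 29.88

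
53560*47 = 2517320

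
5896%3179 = 2717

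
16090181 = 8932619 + 7157562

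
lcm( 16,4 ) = 16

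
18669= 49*381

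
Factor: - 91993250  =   - 2^1* 5^3*19^1*107^1*181^1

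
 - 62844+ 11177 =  - 51667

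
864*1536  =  1327104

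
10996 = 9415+1581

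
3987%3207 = 780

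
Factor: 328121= 328121^1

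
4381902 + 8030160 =12412062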